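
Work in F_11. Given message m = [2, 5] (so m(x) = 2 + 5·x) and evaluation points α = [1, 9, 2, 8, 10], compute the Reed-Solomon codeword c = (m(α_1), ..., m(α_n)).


c = [7, 3, 1, 9, 8]

Message polynomial: m(x) = 2 + 5·x (mod 11).
For each evaluation point α_i, compute m(α_i) mod 11:
  α_1 = 1: Horner steps 5 → 7, so m(1) = 7.
  α_2 = 9: Horner steps 5 → 3, so m(9) = 3.
  α_3 = 2: Horner steps 5 → 1, so m(2) = 1.
  α_4 = 8: Horner steps 5 → 9, so m(8) = 9.
  α_5 = 10: Horner steps 5 → 8, so m(10) = 8.
Codeword c = [7, 3, 1, 9, 8] ∈ F_11^5.


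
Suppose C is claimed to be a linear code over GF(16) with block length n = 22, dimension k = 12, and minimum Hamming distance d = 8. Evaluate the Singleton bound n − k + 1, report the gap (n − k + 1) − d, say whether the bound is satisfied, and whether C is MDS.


Singleton RHS = n − k + 1 = 11, slack = 3, bound satisfied, not MDS.

Singleton bound: d ≤ n − k + 1.
Here n = 22, k = 12, so n − k + 1 = 11.
Given d = 8, check d ≤ 11: YES.
Slack = (n − k + 1) − d = 3.
The code is NOT MDS (slack = 3 > 0).
Description: the claimed parameters are [22, 12, 8]_16; such a code would be non-MDS.


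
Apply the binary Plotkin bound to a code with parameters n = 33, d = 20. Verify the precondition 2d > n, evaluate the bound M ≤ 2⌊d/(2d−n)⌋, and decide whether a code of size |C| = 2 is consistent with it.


Plotkin bound M ≤ 4; given |C| = 2 ≤ bound (satisfied).

Check applicability: 2d = 40, n = 33.
2d − n = 7 > 0, so Plotkin applies.
Compute d/(2d−n) = 20/7 ≈ 2.8571.
⌊d/(2d−n)⌋ = 2.
Plotkin bound: M ≤ 2·2 = 4.
Given |C| = 2, check: satisfied.
This |C| is below the Plotkin bound.


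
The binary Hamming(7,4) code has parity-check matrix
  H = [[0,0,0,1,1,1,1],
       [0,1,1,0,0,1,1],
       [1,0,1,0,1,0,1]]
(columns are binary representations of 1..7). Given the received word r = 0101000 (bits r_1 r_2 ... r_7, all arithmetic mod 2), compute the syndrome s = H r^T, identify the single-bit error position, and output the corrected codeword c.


s = (1, 1, 0)^T, error position = 6, corrected codeword c = 0101010

Compute s = H r^T mod 2 one row at a time:
  s_1 = 1 + 0 + 0 + 0 = 1 ≡ 1 (mod 2).
  s_2 = 1 + 0 + 0 + 0 = 1 ≡ 1 (mod 2).
  s_3 = 0 + 0 + 0 + 0 = 0 ≡ 0 (mod 2).
s = (1, 1, 0)^T — this equals column 6 of H (binary 110), so error is at position 6.
Correct: flip bit 6 of r = 0101000 to get c = 0101010.


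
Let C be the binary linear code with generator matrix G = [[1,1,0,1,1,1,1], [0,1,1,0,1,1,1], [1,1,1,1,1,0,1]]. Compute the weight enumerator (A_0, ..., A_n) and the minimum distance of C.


Weight distribution: A_0 = 1, A_2 = 1, A_3 = 3, A_5 = 1, A_6 = 2. Minimum distance d = 2.

Enumerate all 2^3 = 8 messages m ∈ F_2^3.
For each, compute codeword c = mG in F_2^7, then tally its weight.
  m = 000 → c = 0000000, weight = 0.
  m = 100 → c = 1101111, weight = 6.
  m = 010 → c = 0110111, weight = 5.
  m = 110 → c = 1011000, weight = 3.
  m = 001 → c = 1111101, weight = 6.
  m = 101 → c = 0010010, weight = 2.
  m = 011 → c = 1001010, weight = 3.
  m = 111 → c = 0100101, weight = 3.
Tally weights:
  weight 0: 1 codewords.
  weight 2: 1 codewords.
  weight 3: 3 codewords.
  weight 5: 1 codewords.
  weight 6: 2 codewords.
Minimum distance d = smallest w > 0 with A_w > 0 = 2.
Sanity: Σ A_w = 8 = 2^3 = 8 ✓.


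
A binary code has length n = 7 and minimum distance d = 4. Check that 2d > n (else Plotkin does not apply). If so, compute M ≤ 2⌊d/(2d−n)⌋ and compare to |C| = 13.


Plotkin bound M ≤ 8; given |C| = 13 > bound (violated).

Check applicability: 2d = 8, n = 7.
2d − n = 1 > 0, so Plotkin applies.
Compute d/(2d−n) = 4/1 ≈ 4.0000.
⌊d/(2d−n)⌋ = 4.
Plotkin bound: M ≤ 2·4 = 8.
Given |C| = 13, check: VIOLATED.
This |C| is above the Plotkin bound, so no binary code with n = 7, d = 4 and 13 codewords exists.


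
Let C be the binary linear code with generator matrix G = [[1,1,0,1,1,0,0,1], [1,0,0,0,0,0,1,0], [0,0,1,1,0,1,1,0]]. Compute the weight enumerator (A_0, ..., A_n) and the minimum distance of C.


Weight distribution: A_0 = 1, A_2 = 1, A_4 = 2, A_5 = 3, A_7 = 1. Minimum distance d = 2.

Enumerate all 2^3 = 8 messages m ∈ F_2^3.
For each, compute codeword c = mG in F_2^8, then tally its weight.
  m = 000 → c = 00000000, weight = 0.
  m = 100 → c = 11011001, weight = 5.
  m = 010 → c = 10000010, weight = 2.
  m = 110 → c = 01011011, weight = 5.
  m = 001 → c = 00110110, weight = 4.
  m = 101 → c = 11101111, weight = 7.
  m = 011 → c = 10110100, weight = 4.
  m = 111 → c = 01101101, weight = 5.
Tally weights:
  weight 0: 1 codewords.
  weight 2: 1 codewords.
  weight 4: 2 codewords.
  weight 5: 3 codewords.
  weight 7: 1 codewords.
Minimum distance d = smallest w > 0 with A_w > 0 = 2.
Sanity: Σ A_w = 8 = 2^3 = 8 ✓.


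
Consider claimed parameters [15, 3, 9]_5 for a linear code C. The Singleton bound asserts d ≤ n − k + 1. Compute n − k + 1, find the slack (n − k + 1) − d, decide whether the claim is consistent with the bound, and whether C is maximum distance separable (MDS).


Singleton RHS = n − k + 1 = 13, slack = 4, bound satisfied, not MDS.

Singleton bound: d ≤ n − k + 1.
Here n = 15, k = 3, so n − k + 1 = 13.
Given d = 9, check d ≤ 13: YES.
Slack = (n − k + 1) − d = 4.
The code is NOT MDS (slack = 4 > 0).
Description: the claimed parameters are [15, 3, 9]_5; such a code would be non-MDS.


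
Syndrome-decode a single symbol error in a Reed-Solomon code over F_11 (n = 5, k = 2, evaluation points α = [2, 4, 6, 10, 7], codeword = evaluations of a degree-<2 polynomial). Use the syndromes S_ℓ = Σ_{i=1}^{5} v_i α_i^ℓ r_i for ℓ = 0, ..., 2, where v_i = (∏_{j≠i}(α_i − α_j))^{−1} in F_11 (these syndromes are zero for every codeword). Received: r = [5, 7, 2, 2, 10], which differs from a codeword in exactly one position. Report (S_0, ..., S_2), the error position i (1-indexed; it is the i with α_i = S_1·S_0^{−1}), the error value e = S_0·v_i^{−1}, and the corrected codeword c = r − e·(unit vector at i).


S = (7, 9, 10), error at position 3, error magnitude e = 4, c = [5, 7, 9, 2, 10].

Step 1: column multipliers v_i = (∏_{j≠i}(α_i − α_j))^{−1} mod 11.
  i = 1 (α = 2): (2−4)(2−6)(2−10)(2−7) = (−2)·(−4)·(−8)·(−5) = 320 ≡ 1, so v_1 = 1^{−1} = 1 (mod 11).
  i = 2 (α = 4): (4−2)(4−6)(4−10)(4−7) = 2·(−2)·(−6)·(−3) = −72 ≡ 5, so v_2 = 5^{−1} = 9 (mod 11).
  i = 3 (α = 6): (6−2)(6−4)(6−10)(6−7) = 4·2·(−4)·(−1) = 32 ≡ 10, so v_3 = 10^{−1} = 10 (mod 11).
  i = 4 (α = 10): (10−2)(10−4)(10−6)(10−7) = 8·6·4·3 = 576 ≡ 4, so v_4 = 4^{−1} = 3 (mod 11).
  i = 5 (α = 7): (7−2)(7−4)(7−6)(7−10) = 5·3·1·(−3) = −45 ≡ 10, so v_5 = 10^{−1} = 10 (mod 11).
  v = [1, 9, 10, 3, 10].
Step 2: syndromes of r = [5, 7, 2, 2, 10] (all sums mod 11).
  S_0 = Σ v_i r_i = 1·5 + 9·7 + 10·2 + 3·2 + 10·10 = 194 ≡ 7.
  S_1 = Σ v_i α_i r_i = 1·2·5 + 9·4·7 + 10·6·2 + 3·10·2 + 10·7·10 = 1142 ≡ 9.
  α_i^2 mod 11 = [4, 5, 3, 1, 5].
  S_2 = Σ v_i α_i^2 r_i = 1·4·5 + 9·5·7 + 10·3·2 + 3·1·2 + 10·5·10 = 901 ≡ 10.
  S = (7, 9, 10) ≠ 0, so r is not a codeword (an error is present).
Step 3: locate the error. For a single error e at position i, S_ℓ = v_i·e·α_i^ℓ, so α_err = S_1/S_0.
  S_0^{−1} = 7^{−1} = 8 (mod 11), so α_err = 9·8 = 72 ≡ 6 = α_3. Error position i = 3.
  Consistency check: S_2/S_1 = 10·5 = 50 ≡ 6 = α_err ✓ (single-error assumption holds).
Step 4: error magnitude e = S_0/v_3 = S_0·∏_{j≠3}(α_3 − α_j) = 7·10 = 70 ≡ 4 (mod 11).
Step 5: correct position 3: c_3 = r_3 − e = 2 − 4 ≡ 9 (mod 11). Hence c = [5, 7, 9, 2, 10].
  Check: interpolating c through the α_i gives m(x) = 3 + 1·x (degree < 2) with m(α_i) = c_i for every i, so c is indeed a codeword.


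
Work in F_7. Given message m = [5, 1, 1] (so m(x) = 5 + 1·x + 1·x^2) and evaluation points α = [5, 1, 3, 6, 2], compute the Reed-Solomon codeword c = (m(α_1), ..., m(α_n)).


c = [0, 0, 3, 5, 4]

Message polynomial: m(x) = 5 + 1·x + 1·x^2 (mod 7).
For each evaluation point α_i, compute m(α_i) mod 7:
  α_1 = 5: Horner steps 1 → 6 → 0, so m(5) = 0.
  α_2 = 1: Horner steps 1 → 2 → 0, so m(1) = 0.
  α_3 = 3: Horner steps 1 → 4 → 3, so m(3) = 3.
  α_4 = 6: Horner steps 1 → 0 → 5, so m(6) = 5.
  α_5 = 2: Horner steps 1 → 3 → 4, so m(2) = 4.
Codeword c = [0, 0, 3, 5, 4] ∈ F_7^5.


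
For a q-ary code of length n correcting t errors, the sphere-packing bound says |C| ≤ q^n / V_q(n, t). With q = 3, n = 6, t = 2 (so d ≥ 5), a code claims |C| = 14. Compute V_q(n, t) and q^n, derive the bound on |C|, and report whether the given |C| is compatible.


V_q(n, t) = 73, q^n = 729, Hamming bound = 9, |C| = 14 > bound (violated).

Step 1: Compute V_q(n, t) = Σ_{j=0}^2 C(n, j) (q−1)^j.
  j = 0: C(6,0)·(2)^0 = 1·1 = 1.
  j = 1: C(6,1)·(2)^1 = 6·2 = 12.
  j = 2: C(6,2)·(2)^2 = 15·4 = 60.
  V_q(n, t) = 1 + 12 + 60 = 73.
Step 2: q^n = 3^6 = 729.
Step 3: Hamming bound ⌊q^n / V_q(n,t)⌋ = ⌊729/73⌋ = 9.
Step 4: Compare |C| = 14 to 9: violated.
The claimed |C| lies above the Hamming bound, so no 3-ary code of length 6 with d ≥ 5 can have 14 codewords.


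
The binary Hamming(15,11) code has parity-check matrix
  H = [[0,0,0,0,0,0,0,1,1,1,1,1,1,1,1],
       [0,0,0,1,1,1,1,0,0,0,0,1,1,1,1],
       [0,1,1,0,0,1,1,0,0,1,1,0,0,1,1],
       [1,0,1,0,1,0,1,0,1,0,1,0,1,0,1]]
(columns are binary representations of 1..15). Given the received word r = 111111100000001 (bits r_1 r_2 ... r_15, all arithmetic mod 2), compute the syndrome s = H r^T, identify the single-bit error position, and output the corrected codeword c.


s = (1, 1, 1, 1)^T, error position = 15, corrected codeword c = 111111100000000

Compute s = H r^T mod 2 one row at a time:
  s_1 = 0 + 0 + 0 + 0 + 0 + 0 + 0 + 1 = 1 ≡ 1 (mod 2).
  s_2 = 1 + 1 + 1 + 1 + 0 + 0 + 0 + 1 = 5 ≡ 1 (mod 2).
  s_3 = 1 + 1 + 1 + 1 + 0 + 0 + 0 + 1 = 5 ≡ 1 (mod 2).
  s_4 = 1 + 1 + 1 + 1 + 0 + 0 + 0 + 1 = 5 ≡ 1 (mod 2).
s = (1, 1, 1, 1)^T — this equals column 15 of H (binary 1111), so error is at position 15.
Correct: flip bit 15 of r = 111111100000001 to get c = 111111100000000.


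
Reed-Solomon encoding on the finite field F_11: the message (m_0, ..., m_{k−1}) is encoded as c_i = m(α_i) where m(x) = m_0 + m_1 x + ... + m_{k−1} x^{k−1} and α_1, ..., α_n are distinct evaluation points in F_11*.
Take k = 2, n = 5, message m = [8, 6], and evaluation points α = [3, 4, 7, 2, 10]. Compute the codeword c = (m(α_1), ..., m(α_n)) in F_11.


c = [4, 10, 6, 9, 2]

Message polynomial: m(x) = 8 + 6·x (mod 11).
For each evaluation point α_i, compute m(α_i) mod 11:
  α_1 = 3: Horner steps 6 → 4, so m(3) = 4.
  α_2 = 4: Horner steps 6 → 10, so m(4) = 10.
  α_3 = 7: Horner steps 6 → 6, so m(7) = 6.
  α_4 = 2: Horner steps 6 → 9, so m(2) = 9.
  α_5 = 10: Horner steps 6 → 2, so m(10) = 2.
Codeword c = [4, 10, 6, 9, 2] ∈ F_11^5.


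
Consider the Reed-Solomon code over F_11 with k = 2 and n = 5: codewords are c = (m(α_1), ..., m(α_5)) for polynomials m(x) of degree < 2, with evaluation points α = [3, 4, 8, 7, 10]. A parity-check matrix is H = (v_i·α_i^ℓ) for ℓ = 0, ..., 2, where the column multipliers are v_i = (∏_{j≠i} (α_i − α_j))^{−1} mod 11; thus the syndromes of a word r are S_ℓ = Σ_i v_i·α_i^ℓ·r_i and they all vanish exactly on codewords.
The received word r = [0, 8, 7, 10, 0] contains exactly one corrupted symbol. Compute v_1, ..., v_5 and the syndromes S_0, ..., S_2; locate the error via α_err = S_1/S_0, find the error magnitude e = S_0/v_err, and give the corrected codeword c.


S = (1, 10, 1), error at position 5, error magnitude e = 10, c = [0, 8, 7, 10, 1].

Step 1: column multipliers v_i = (∏_{j≠i}(α_i − α_j))^{−1} mod 11.
  i = 1 (α = 3): (3−4)(3−8)(3−7)(3−10) = (−1)·(−5)·(−4)·(−7) = 140 ≡ 8, so v_1 = 8^{−1} = 7 (mod 11).
  i = 2 (α = 4): (4−3)(4−8)(4−7)(4−10) = 1·(−4)·(−3)·(−6) = −72 ≡ 5, so v_2 = 5^{−1} = 9 (mod 11).
  i = 3 (α = 8): (8−3)(8−4)(8−7)(8−10) = 5·4·1·(−2) = −40 ≡ 4, so v_3 = 4^{−1} = 3 (mod 11).
  i = 4 (α = 7): (7−3)(7−4)(7−8)(7−10) = 4·3·(−1)·(−3) = 36 ≡ 3, so v_4 = 3^{−1} = 4 (mod 11).
  i = 5 (α = 10): (10−3)(10−4)(10−8)(10−7) = 7·6·2·3 = 252 ≡ 10, so v_5 = 10^{−1} = 10 (mod 11).
  v = [7, 9, 3, 4, 10].
Step 2: syndromes of r = [0, 8, 7, 10, 0] (all sums mod 11).
  S_0 = Σ v_i r_i = 7·0 + 9·8 + 3·7 + 4·10 + 10·0 = 133 ≡ 1.
  S_1 = Σ v_i α_i r_i = 7·3·0 + 9·4·8 + 3·8·7 + 4·7·10 + 10·10·0 = 736 ≡ 10.
  α_i^2 mod 11 = [9, 5, 9, 5, 1].
  S_2 = Σ v_i α_i^2 r_i = 7·9·0 + 9·5·8 + 3·9·7 + 4·5·10 + 10·1·0 = 749 ≡ 1.
  S = (1, 10, 1) ≠ 0, so r is not a codeword (an error is present).
Step 3: locate the error. For a single error e at position i, S_ℓ = v_i·e·α_i^ℓ, so α_err = S_1/S_0.
  S_0^{−1} = 1^{−1} = 1 (mod 11), so α_err = 10·1 = 10 ≡ 10 = α_5. Error position i = 5.
  Consistency check: S_2/S_1 = 1·10 = 10 ≡ 10 = α_err ✓ (single-error assumption holds).
Step 4: error magnitude e = S_0/v_5 = S_0·∏_{j≠5}(α_5 − α_j) = 1·10 = 10 ≡ 10 (mod 11).
Step 5: correct position 5: c_5 = r_5 − e = 0 − 10 ≡ 1 (mod 11). Hence c = [0, 8, 7, 10, 1].
  Check: interpolating c through the α_i gives m(x) = 9 + 8·x (degree < 2) with m(α_i) = c_i for every i, so c is indeed a codeword.


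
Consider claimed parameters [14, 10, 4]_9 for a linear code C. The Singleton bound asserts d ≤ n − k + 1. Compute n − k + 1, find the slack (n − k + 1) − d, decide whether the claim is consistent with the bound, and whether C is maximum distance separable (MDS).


Singleton RHS = n − k + 1 = 5, slack = 1, bound satisfied, not MDS.

Singleton bound: d ≤ n − k + 1.
Here n = 14, k = 10, so n − k + 1 = 5.
Given d = 4, check d ≤ 5: YES.
Slack = (n − k + 1) − d = 1.
The code is NOT MDS (slack = 1 > 0).
Description: the claimed parameters are [14, 10, 4]_9; such a code would be non-MDS.


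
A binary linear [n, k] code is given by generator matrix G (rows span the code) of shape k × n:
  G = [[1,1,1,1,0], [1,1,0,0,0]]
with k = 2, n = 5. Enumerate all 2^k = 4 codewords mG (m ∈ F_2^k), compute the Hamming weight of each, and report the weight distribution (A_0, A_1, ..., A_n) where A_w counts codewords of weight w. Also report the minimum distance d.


Weight distribution: A_0 = 1, A_2 = 2, A_4 = 1. Minimum distance d = 2.

Enumerate all 2^2 = 4 messages m ∈ F_2^2.
For each, compute codeword c = mG in F_2^5, then tally its weight.
  m = 00 → c = 00000, weight = 0.
  m = 10 → c = 11110, weight = 4.
  m = 01 → c = 11000, weight = 2.
  m = 11 → c = 00110, weight = 2.
Tally weights:
  weight 0: 1 codewords.
  weight 2: 2 codewords.
  weight 4: 1 codewords.
Minimum distance d = smallest w > 0 with A_w > 0 = 2.
Sanity: Σ A_w = 4 = 2^2 = 4 ✓.


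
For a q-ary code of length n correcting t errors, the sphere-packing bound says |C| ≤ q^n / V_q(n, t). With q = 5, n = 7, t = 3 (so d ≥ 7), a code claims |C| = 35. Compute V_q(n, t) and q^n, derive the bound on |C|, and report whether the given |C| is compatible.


V_q(n, t) = 2605, q^n = 78125, Hamming bound = 29, |C| = 35 > bound (violated).

Step 1: Compute V_q(n, t) = Σ_{j=0}^3 C(n, j) (q−1)^j.
  j = 0: C(7,0)·(4)^0 = 1·1 = 1.
  j = 1: C(7,1)·(4)^1 = 7·4 = 28.
  j = 2: C(7,2)·(4)^2 = 21·16 = 336.
  j = 3: C(7,3)·(4)^3 = 35·64 = 2240.
  V_q(n, t) = 1 + 28 + 336 + 2240 = 2605.
Step 2: q^n = 5^7 = 78125.
Step 3: Hamming bound ⌊q^n / V_q(n,t)⌋ = ⌊78125/2605⌋ = 29.
Step 4: Compare |C| = 35 to 29: violated.
The claimed |C| lies above the Hamming bound, so no 5-ary code of length 7 with d ≥ 7 can have 35 codewords.


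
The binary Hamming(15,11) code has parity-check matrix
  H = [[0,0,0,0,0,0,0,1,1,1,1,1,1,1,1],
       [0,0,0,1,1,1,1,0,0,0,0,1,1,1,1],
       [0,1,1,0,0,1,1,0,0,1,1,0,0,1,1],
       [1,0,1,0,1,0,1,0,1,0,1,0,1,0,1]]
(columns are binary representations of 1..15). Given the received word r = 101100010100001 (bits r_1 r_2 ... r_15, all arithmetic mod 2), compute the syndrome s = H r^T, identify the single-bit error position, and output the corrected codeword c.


s = (1, 0, 1, 1)^T, error position = 11, corrected codeword c = 101100010110001

Compute s = H r^T mod 2 one row at a time:
  s_1 = 1 + 0 + 1 + 0 + 0 + 0 + 0 + 1 = 3 ≡ 1 (mod 2).
  s_2 = 1 + 0 + 0 + 0 + 0 + 0 + 0 + 1 = 2 ≡ 0 (mod 2).
  s_3 = 0 + 1 + 0 + 0 + 1 + 0 + 0 + 1 = 3 ≡ 1 (mod 2).
  s_4 = 1 + 1 + 0 + 0 + 0 + 0 + 0 + 1 = 3 ≡ 1 (mod 2).
s = (1, 0, 1, 1)^T — this equals column 11 of H (binary 1011), so error is at position 11.
Correct: flip bit 11 of r = 101100010100001 to get c = 101100010110001.


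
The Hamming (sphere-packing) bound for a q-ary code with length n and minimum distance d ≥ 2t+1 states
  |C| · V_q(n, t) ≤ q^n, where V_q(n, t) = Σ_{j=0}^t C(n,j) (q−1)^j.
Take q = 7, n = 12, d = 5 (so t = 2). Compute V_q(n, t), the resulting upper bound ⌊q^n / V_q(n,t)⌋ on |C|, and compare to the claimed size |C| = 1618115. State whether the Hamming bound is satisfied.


V_q(n, t) = 2449, q^n = 13841287201, Hamming bound = 5651811, |C| = 1618115 ≤ bound (satisfied).

Step 1: Compute V_q(n, t) = Σ_{j=0}^2 C(n, j) (q−1)^j.
  j = 0: C(12,0)·(6)^0 = 1·1 = 1.
  j = 1: C(12,1)·(6)^1 = 12·6 = 72.
  j = 2: C(12,2)·(6)^2 = 66·36 = 2376.
  V_q(n, t) = 1 + 72 + 2376 = 2449.
Step 2: q^n = 7^12 = 13841287201.
Step 3: Hamming bound ⌊q^n / V_q(n,t)⌋ = ⌊13841287201/2449⌋ = 5651811.
Step 4: Compare |C| = 1618115 to 5651811: satisfied.
The claimed |C| lies below the Hamming bound.


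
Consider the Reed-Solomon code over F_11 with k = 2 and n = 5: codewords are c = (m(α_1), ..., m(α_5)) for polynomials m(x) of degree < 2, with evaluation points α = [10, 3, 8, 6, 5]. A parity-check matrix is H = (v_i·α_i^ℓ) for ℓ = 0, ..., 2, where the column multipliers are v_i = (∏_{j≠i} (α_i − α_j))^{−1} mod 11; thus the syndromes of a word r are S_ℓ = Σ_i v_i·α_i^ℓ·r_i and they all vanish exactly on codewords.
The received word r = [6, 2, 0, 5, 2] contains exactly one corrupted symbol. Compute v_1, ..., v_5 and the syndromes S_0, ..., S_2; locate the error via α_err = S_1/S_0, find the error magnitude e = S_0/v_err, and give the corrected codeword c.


S = (6, 7, 10), error at position 2, error magnitude e = 6, c = [6, 7, 0, 5, 2].

Step 1: column multipliers v_i = (∏_{j≠i}(α_i − α_j))^{−1} mod 11.
  i = 1 (α = 10): (10−3)(10−8)(10−6)(10−5) = 7·2·4·5 = 280 ≡ 5, so v_1 = 5^{−1} = 9 (mod 11).
  i = 2 (α = 3): (3−10)(3−8)(3−6)(3−5) = (−7)·(−5)·(−3)·(−2) = 210 ≡ 1, so v_2 = 1^{−1} = 1 (mod 11).
  i = 3 (α = 8): (8−10)(8−3)(8−6)(8−5) = (−2)·5·2·3 = −60 ≡ 6, so v_3 = 6^{−1} = 2 (mod 11).
  i = 4 (α = 6): (6−10)(6−3)(6−8)(6−5) = (−4)·3·(−2)·1 = 24 ≡ 2, so v_4 = 2^{−1} = 6 (mod 11).
  i = 5 (α = 5): (5−10)(5−3)(5−8)(5−6) = (−5)·2·(−3)·(−1) = −30 ≡ 3, so v_5 = 3^{−1} = 4 (mod 11).
  v = [9, 1, 2, 6, 4].
Step 2: syndromes of r = [6, 2, 0, 5, 2] (all sums mod 11).
  S_0 = Σ v_i r_i = 9·6 + 1·2 + 2·0 + 6·5 + 4·2 = 94 ≡ 6.
  S_1 = Σ v_i α_i r_i = 9·10·6 + 1·3·2 + 2·8·0 + 6·6·5 + 4·5·2 = 766 ≡ 7.
  α_i^2 mod 11 = [1, 9, 9, 3, 3].
  S_2 = Σ v_i α_i^2 r_i = 9·1·6 + 1·9·2 + 2·9·0 + 6·3·5 + 4·3·2 = 186 ≡ 10.
  S = (6, 7, 10) ≠ 0, so r is not a codeword (an error is present).
Step 3: locate the error. For a single error e at position i, S_ℓ = v_i·e·α_i^ℓ, so α_err = S_1/S_0.
  S_0^{−1} = 6^{−1} = 2 (mod 11), so α_err = 7·2 = 14 ≡ 3 = α_2. Error position i = 2.
  Consistency check: S_2/S_1 = 10·8 = 80 ≡ 3 = α_err ✓ (single-error assumption holds).
Step 4: error magnitude e = S_0/v_2 = S_0·∏_{j≠2}(α_2 − α_j) = 6·1 = 6 ≡ 6 (mod 11).
Step 5: correct position 2: c_2 = r_2 − e = 2 − 6 ≡ 7 (mod 11). Hence c = [6, 7, 0, 5, 2].
  Check: interpolating c through the α_i gives m(x) = 9 + 3·x (degree < 2) with m(α_i) = c_i for every i, so c is indeed a codeword.


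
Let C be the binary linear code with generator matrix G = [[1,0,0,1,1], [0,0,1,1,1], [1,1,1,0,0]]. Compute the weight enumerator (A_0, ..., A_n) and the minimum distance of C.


Weight distribution: A_0 = 1, A_1 = 1, A_2 = 1, A_3 = 3, A_4 = 2. Minimum distance d = 1.

Enumerate all 2^3 = 8 messages m ∈ F_2^3.
For each, compute codeword c = mG in F_2^5, then tally its weight.
  m = 000 → c = 00000, weight = 0.
  m = 100 → c = 10011, weight = 3.
  m = 010 → c = 00111, weight = 3.
  m = 110 → c = 10100, weight = 2.
  m = 001 → c = 11100, weight = 3.
  m = 101 → c = 01111, weight = 4.
  m = 011 → c = 11011, weight = 4.
  m = 111 → c = 01000, weight = 1.
Tally weights:
  weight 0: 1 codewords.
  weight 1: 1 codewords.
  weight 2: 1 codewords.
  weight 3: 3 codewords.
  weight 4: 2 codewords.
Minimum distance d = smallest w > 0 with A_w > 0 = 1.
Sanity: Σ A_w = 8 = 2^3 = 8 ✓.


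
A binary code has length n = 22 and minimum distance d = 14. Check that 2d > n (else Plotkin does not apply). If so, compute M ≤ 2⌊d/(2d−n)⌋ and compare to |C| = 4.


Plotkin bound M ≤ 4; given |C| = 4 ≤ bound (satisfied).

Check applicability: 2d = 28, n = 22.
2d − n = 6 > 0, so Plotkin applies.
Compute d/(2d−n) = 14/6 ≈ 2.3333.
⌊d/(2d−n)⌋ = 2.
Plotkin bound: M ≤ 2·2 = 4.
Given |C| = 4, check: satisfied.
This |C| is at the Plotkin bound.


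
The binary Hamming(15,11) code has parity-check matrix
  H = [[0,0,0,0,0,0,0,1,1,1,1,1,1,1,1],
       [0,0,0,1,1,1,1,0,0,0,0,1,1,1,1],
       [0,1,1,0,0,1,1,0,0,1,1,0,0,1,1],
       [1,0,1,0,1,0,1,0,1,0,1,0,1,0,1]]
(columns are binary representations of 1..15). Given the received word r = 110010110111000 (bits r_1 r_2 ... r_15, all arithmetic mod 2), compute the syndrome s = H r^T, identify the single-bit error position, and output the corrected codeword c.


s = (0, 1, 0, 0)^T, error position = 4, corrected codeword c = 110110110111000

Compute s = H r^T mod 2 one row at a time:
  s_1 = 1 + 0 + 1 + 1 + 1 + 0 + 0 + 0 = 4 ≡ 0 (mod 2).
  s_2 = 0 + 1 + 0 + 1 + 1 + 0 + 0 + 0 = 3 ≡ 1 (mod 2).
  s_3 = 1 + 0 + 0 + 1 + 1 + 1 + 0 + 0 = 4 ≡ 0 (mod 2).
  s_4 = 1 + 0 + 1 + 1 + 0 + 1 + 0 + 0 = 4 ≡ 0 (mod 2).
s = (0, 1, 0, 0)^T — this equals column 4 of H (binary 0100), so error is at position 4.
Correct: flip bit 4 of r = 110010110111000 to get c = 110110110111000.


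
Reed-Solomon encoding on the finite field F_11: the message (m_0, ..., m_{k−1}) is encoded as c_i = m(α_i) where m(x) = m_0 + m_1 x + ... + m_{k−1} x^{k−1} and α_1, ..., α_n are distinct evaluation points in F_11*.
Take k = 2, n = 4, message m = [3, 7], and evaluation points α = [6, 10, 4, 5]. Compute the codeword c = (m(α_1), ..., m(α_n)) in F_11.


c = [1, 7, 9, 5]

Message polynomial: m(x) = 3 + 7·x (mod 11).
For each evaluation point α_i, compute m(α_i) mod 11:
  α_1 = 6: Horner steps 7 → 1, so m(6) = 1.
  α_2 = 10: Horner steps 7 → 7, so m(10) = 7.
  α_3 = 4: Horner steps 7 → 9, so m(4) = 9.
  α_4 = 5: Horner steps 7 → 5, so m(5) = 5.
Codeword c = [1, 7, 9, 5] ∈ F_11^4.


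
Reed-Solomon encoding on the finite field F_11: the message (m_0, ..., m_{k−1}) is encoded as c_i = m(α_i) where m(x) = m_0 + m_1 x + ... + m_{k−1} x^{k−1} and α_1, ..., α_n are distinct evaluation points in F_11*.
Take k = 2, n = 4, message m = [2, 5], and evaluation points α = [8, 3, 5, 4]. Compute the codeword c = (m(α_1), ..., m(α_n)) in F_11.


c = [9, 6, 5, 0]

Message polynomial: m(x) = 2 + 5·x (mod 11).
For each evaluation point α_i, compute m(α_i) mod 11:
  α_1 = 8: Horner steps 5 → 9, so m(8) = 9.
  α_2 = 3: Horner steps 5 → 6, so m(3) = 6.
  α_3 = 5: Horner steps 5 → 5, so m(5) = 5.
  α_4 = 4: Horner steps 5 → 0, so m(4) = 0.
Codeword c = [9, 6, 5, 0] ∈ F_11^4.


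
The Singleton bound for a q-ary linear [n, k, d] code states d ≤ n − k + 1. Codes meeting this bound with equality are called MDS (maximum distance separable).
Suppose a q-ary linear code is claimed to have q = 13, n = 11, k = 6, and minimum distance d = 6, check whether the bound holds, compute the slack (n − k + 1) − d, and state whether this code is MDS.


Singleton RHS = n − k + 1 = 6, slack = 0, bound satisfied, MDS.

Singleton bound: d ≤ n − k + 1.
Here n = 11, k = 6, so n − k + 1 = 6.
Given d = 6, check d ≤ 6: YES.
Slack = (n − k + 1) − d = 0.
The code is MDS (slack = 0).
Description: the claimed parameters are [11, 6, 6]_13; such a code would be MDS (meets Singleton bound).


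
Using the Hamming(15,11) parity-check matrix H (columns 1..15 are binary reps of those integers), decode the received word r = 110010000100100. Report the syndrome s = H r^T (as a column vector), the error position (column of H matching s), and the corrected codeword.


s = (0, 0, 0, 1)^T, error position = 1, corrected codeword c = 010010000100100

Compute s = H r^T mod 2 one row at a time:
  s_1 = 0 + 0 + 1 + 0 + 0 + 1 + 0 + 0 = 2 ≡ 0 (mod 2).
  s_2 = 0 + 1 + 0 + 0 + 0 + 1 + 0 + 0 = 2 ≡ 0 (mod 2).
  s_3 = 1 + 0 + 0 + 0 + 1 + 0 + 0 + 0 = 2 ≡ 0 (mod 2).
  s_4 = 1 + 0 + 1 + 0 + 0 + 0 + 1 + 0 = 3 ≡ 1 (mod 2).
s = (0, 0, 0, 1)^T — this equals column 1 of H (binary 0001), so error is at position 1.
Correct: flip bit 1 of r = 110010000100100 to get c = 010010000100100.


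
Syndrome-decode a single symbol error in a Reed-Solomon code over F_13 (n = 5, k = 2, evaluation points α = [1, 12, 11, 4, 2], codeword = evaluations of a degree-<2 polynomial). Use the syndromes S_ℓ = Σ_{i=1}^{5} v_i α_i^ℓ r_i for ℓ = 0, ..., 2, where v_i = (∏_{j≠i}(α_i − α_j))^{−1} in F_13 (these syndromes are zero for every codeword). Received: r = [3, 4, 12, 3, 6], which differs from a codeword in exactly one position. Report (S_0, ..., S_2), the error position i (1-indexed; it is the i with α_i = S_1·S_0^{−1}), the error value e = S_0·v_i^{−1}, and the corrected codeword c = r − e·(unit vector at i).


S = (3, 3, 3), error at position 1, error magnitude e = 2, c = [1, 4, 12, 3, 6].

Step 1: column multipliers v_i = (∏_{j≠i}(α_i − α_j))^{−1} mod 13.
  i = 1 (α = 1): (1−12)(1−11)(1−4)(1−2) = (−11)·(−10)·(−3)·(−1) = 330 ≡ 5, so v_1 = 5^{−1} = 8 (mod 13).
  i = 2 (α = 12): (12−1)(12−11)(12−4)(12−2) = 11·1·8·10 = 880 ≡ 9, so v_2 = 9^{−1} = 3 (mod 13).
  i = 3 (α = 11): (11−1)(11−12)(11−4)(11−2) = 10·(−1)·7·9 = −630 ≡ 7, so v_3 = 7^{−1} = 2 (mod 13).
  i = 4 (α = 4): (4−1)(4−12)(4−11)(4−2) = 3·(−8)·(−7)·2 = 336 ≡ 11, so v_4 = 11^{−1} = 6 (mod 13).
  i = 5 (α = 2): (2−1)(2−12)(2−11)(2−4) = 1·(−10)·(−9)·(−2) = −180 ≡ 2, so v_5 = 2^{−1} = 7 (mod 13).
  v = [8, 3, 2, 6, 7].
Step 2: syndromes of r = [3, 4, 12, 3, 6] (all sums mod 13).
  S_0 = Σ v_i r_i = 8·3 + 3·4 + 2·12 + 6·3 + 7·6 = 120 ≡ 3.
  S_1 = Σ v_i α_i r_i = 8·1·3 + 3·12·4 + 2·11·12 + 6·4·3 + 7·2·6 = 588 ≡ 3.
  α_i^2 mod 13 = [1, 1, 4, 3, 4].
  S_2 = Σ v_i α_i^2 r_i = 8·1·3 + 3·1·4 + 2·4·12 + 6·3·3 + 7·4·6 = 354 ≡ 3.
  S = (3, 3, 3) ≠ 0, so r is not a codeword (an error is present).
Step 3: locate the error. For a single error e at position i, S_ℓ = v_i·e·α_i^ℓ, so α_err = S_1/S_0.
  S_0^{−1} = 3^{−1} = 9 (mod 13), so α_err = 3·9 = 27 ≡ 1 = α_1. Error position i = 1.
  Consistency check: S_2/S_1 = 3·9 = 27 ≡ 1 = α_err ✓ (single-error assumption holds).
Step 4: error magnitude e = S_0/v_1 = S_0·∏_{j≠1}(α_1 − α_j) = 3·5 = 15 ≡ 2 (mod 13).
Step 5: correct position 1: c_1 = r_1 − e = 3 − 2 ≡ 1 (mod 13). Hence c = [1, 4, 12, 3, 6].
  Check: interpolating c through the α_i gives m(x) = 9 + 5·x (degree < 2) with m(α_i) = c_i for every i, so c is indeed a codeword.


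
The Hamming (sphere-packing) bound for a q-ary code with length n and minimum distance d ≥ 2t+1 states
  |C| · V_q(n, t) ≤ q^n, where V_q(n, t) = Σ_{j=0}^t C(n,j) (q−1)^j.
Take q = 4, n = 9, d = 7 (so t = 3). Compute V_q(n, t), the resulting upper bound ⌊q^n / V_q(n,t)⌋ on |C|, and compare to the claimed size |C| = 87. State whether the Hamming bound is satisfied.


V_q(n, t) = 2620, q^n = 262144, Hamming bound = 100, |C| = 87 ≤ bound (satisfied).

Step 1: Compute V_q(n, t) = Σ_{j=0}^3 C(n, j) (q−1)^j.
  j = 0: C(9,0)·(3)^0 = 1·1 = 1.
  j = 1: C(9,1)·(3)^1 = 9·3 = 27.
  j = 2: C(9,2)·(3)^2 = 36·9 = 324.
  j = 3: C(9,3)·(3)^3 = 84·27 = 2268.
  V_q(n, t) = 1 + 27 + 324 + 2268 = 2620.
Step 2: q^n = 4^9 = 262144.
Step 3: Hamming bound ⌊q^n / V_q(n,t)⌋ = ⌊262144/2620⌋ = 100.
Step 4: Compare |C| = 87 to 100: satisfied.
The claimed |C| lies below the Hamming bound.


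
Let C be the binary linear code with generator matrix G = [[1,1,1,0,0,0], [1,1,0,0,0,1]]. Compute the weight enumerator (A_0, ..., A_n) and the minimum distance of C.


Weight distribution: A_0 = 1, A_2 = 1, A_3 = 2. Minimum distance d = 2.

Enumerate all 2^2 = 4 messages m ∈ F_2^2.
For each, compute codeword c = mG in F_2^6, then tally its weight.
  m = 00 → c = 000000, weight = 0.
  m = 10 → c = 111000, weight = 3.
  m = 01 → c = 110001, weight = 3.
  m = 11 → c = 001001, weight = 2.
Tally weights:
  weight 0: 1 codewords.
  weight 2: 1 codewords.
  weight 3: 2 codewords.
Minimum distance d = smallest w > 0 with A_w > 0 = 2.
Sanity: Σ A_w = 4 = 2^2 = 4 ✓.


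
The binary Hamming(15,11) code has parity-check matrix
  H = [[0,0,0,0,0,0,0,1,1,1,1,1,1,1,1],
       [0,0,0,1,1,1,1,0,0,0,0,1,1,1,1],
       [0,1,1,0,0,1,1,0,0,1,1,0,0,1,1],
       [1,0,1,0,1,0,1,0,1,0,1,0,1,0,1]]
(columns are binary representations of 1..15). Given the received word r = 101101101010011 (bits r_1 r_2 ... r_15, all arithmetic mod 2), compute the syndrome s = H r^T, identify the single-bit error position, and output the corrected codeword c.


s = (0, 1, 0, 0)^T, error position = 4, corrected codeword c = 101001101010011

Compute s = H r^T mod 2 one row at a time:
  s_1 = 0 + 1 + 0 + 1 + 0 + 0 + 1 + 1 = 4 ≡ 0 (mod 2).
  s_2 = 1 + 0 + 1 + 1 + 0 + 0 + 1 + 1 = 5 ≡ 1 (mod 2).
  s_3 = 0 + 1 + 1 + 1 + 0 + 1 + 1 + 1 = 6 ≡ 0 (mod 2).
  s_4 = 1 + 1 + 0 + 1 + 1 + 1 + 0 + 1 = 6 ≡ 0 (mod 2).
s = (0, 1, 0, 0)^T — this equals column 4 of H (binary 0100), so error is at position 4.
Correct: flip bit 4 of r = 101101101010011 to get c = 101001101010011.


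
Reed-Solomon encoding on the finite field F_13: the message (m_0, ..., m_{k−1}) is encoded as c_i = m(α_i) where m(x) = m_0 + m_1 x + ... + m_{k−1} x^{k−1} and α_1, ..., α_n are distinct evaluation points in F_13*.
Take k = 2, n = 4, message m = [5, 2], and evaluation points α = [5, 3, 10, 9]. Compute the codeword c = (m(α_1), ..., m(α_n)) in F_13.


c = [2, 11, 12, 10]

Message polynomial: m(x) = 5 + 2·x (mod 13).
For each evaluation point α_i, compute m(α_i) mod 13:
  α_1 = 5: Horner steps 2 → 2, so m(5) = 2.
  α_2 = 3: Horner steps 2 → 11, so m(3) = 11.
  α_3 = 10: Horner steps 2 → 12, so m(10) = 12.
  α_4 = 9: Horner steps 2 → 10, so m(9) = 10.
Codeword c = [2, 11, 12, 10] ∈ F_13^4.


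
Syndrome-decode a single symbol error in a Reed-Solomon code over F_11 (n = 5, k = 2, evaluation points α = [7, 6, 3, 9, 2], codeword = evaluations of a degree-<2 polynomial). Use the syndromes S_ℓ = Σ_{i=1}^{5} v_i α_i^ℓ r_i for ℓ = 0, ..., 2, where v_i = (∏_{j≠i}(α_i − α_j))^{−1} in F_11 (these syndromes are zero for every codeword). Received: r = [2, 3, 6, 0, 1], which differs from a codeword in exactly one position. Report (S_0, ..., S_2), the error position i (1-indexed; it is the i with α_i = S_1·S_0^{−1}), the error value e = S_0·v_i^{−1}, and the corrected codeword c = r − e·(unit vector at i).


S = (2, 4, 8), error at position 5, error magnitude e = 5, c = [2, 3, 6, 0, 7].

Step 1: column multipliers v_i = (∏_{j≠i}(α_i − α_j))^{−1} mod 11.
  i = 1 (α = 7): (7−6)(7−3)(7−9)(7−2) = 1·4·(−2)·5 = −40 ≡ 4, so v_1 = 4^{−1} = 3 (mod 11).
  i = 2 (α = 6): (6−7)(6−3)(6−9)(6−2) = (−1)·3·(−3)·4 = 36 ≡ 3, so v_2 = 3^{−1} = 4 (mod 11).
  i = 3 (α = 3): (3−7)(3−6)(3−9)(3−2) = (−4)·(−3)·(−6)·1 = −72 ≡ 5, so v_3 = 5^{−1} = 9 (mod 11).
  i = 4 (α = 9): (9−7)(9−6)(9−3)(9−2) = 2·3·6·7 = 252 ≡ 10, so v_4 = 10^{−1} = 10 (mod 11).
  i = 5 (α = 2): (2−7)(2−6)(2−3)(2−9) = (−5)·(−4)·(−1)·(−7) = 140 ≡ 8, so v_5 = 8^{−1} = 7 (mod 11).
  v = [3, 4, 9, 10, 7].
Step 2: syndromes of r = [2, 3, 6, 0, 1] (all sums mod 11).
  S_0 = Σ v_i r_i = 3·2 + 4·3 + 9·6 + 10·0 + 7·1 = 79 ≡ 2.
  S_1 = Σ v_i α_i r_i = 3·7·2 + 4·6·3 + 9·3·6 + 10·9·0 + 7·2·1 = 290 ≡ 4.
  α_i^2 mod 11 = [5, 3, 9, 4, 4].
  S_2 = Σ v_i α_i^2 r_i = 3·5·2 + 4·3·3 + 9·9·6 + 10·4·0 + 7·4·1 = 580 ≡ 8.
  S = (2, 4, 8) ≠ 0, so r is not a codeword (an error is present).
Step 3: locate the error. For a single error e at position i, S_ℓ = v_i·e·α_i^ℓ, so α_err = S_1/S_0.
  S_0^{−1} = 2^{−1} = 6 (mod 11), so α_err = 4·6 = 24 ≡ 2 = α_5. Error position i = 5.
  Consistency check: S_2/S_1 = 8·3 = 24 ≡ 2 = α_err ✓ (single-error assumption holds).
Step 4: error magnitude e = S_0/v_5 = S_0·∏_{j≠5}(α_5 − α_j) = 2·8 = 16 ≡ 5 (mod 11).
Step 5: correct position 5: c_5 = r_5 − e = 1 − 5 ≡ 7 (mod 11). Hence c = [2, 3, 6, 0, 7].
  Check: interpolating c through the α_i gives m(x) = 9 + 10·x (degree < 2) with m(α_i) = c_i for every i, so c is indeed a codeword.


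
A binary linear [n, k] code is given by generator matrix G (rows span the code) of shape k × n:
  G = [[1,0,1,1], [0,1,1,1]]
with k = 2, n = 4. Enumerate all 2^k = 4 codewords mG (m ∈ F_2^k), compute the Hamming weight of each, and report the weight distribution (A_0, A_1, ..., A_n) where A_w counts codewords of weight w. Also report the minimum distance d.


Weight distribution: A_0 = 1, A_2 = 1, A_3 = 2. Minimum distance d = 2.

Enumerate all 2^2 = 4 messages m ∈ F_2^2.
For each, compute codeword c = mG in F_2^4, then tally its weight.
  m = 00 → c = 0000, weight = 0.
  m = 10 → c = 1011, weight = 3.
  m = 01 → c = 0111, weight = 3.
  m = 11 → c = 1100, weight = 2.
Tally weights:
  weight 0: 1 codewords.
  weight 2: 1 codewords.
  weight 3: 2 codewords.
Minimum distance d = smallest w > 0 with A_w > 0 = 2.
Sanity: Σ A_w = 4 = 2^2 = 4 ✓.


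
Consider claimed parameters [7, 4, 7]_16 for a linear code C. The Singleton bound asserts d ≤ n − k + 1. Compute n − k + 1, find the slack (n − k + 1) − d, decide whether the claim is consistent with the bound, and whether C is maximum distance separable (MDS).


Singleton RHS = n − k + 1 = 4, slack = -3, bound violated (no such code; not MDS).

Singleton bound: d ≤ n − k + 1.
Here n = 7, k = 4, so n − k + 1 = 4.
Given d = 7, check d ≤ 4: NO.
Slack = (n − k + 1) − d = -3.
The slack is negative: d = 7 exceeds n − k + 1 = 4 by 3, so the Singleton bound is violated and no linear [7, 4, 7]_16 code can exist. In particular it is not MDS (MDS requires d = n − k + 1 exactly).
Description: the claimed parameters are [7, 4, 7]_16; such a code would be impossible (violates the Singleton bound).


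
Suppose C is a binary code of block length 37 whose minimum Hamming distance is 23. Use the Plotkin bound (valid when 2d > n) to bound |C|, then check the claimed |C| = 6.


Plotkin bound M ≤ 4; given |C| = 6 > bound (violated).

Check applicability: 2d = 46, n = 37.
2d − n = 9 > 0, so Plotkin applies.
Compute d/(2d−n) = 23/9 ≈ 2.5556.
⌊d/(2d−n)⌋ = 2.
Plotkin bound: M ≤ 2·2 = 4.
Given |C| = 6, check: VIOLATED.
This |C| is above the Plotkin bound, so no binary code with n = 37, d = 23 and 6 codewords exists.


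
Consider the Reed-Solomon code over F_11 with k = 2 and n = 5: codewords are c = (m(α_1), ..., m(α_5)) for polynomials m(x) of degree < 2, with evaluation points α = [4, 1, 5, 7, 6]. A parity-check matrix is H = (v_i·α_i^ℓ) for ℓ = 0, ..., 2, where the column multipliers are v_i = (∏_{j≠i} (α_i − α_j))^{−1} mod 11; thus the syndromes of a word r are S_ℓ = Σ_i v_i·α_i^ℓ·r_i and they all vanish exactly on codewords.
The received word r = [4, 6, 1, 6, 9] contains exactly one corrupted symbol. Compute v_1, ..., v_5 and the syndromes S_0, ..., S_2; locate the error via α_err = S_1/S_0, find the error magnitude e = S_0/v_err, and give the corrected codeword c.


S = (6, 6, 6), error at position 2, error magnitude e = 4, c = [4, 2, 1, 6, 9].

Step 1: column multipliers v_i = (∏_{j≠i}(α_i − α_j))^{−1} mod 11.
  i = 1 (α = 4): (4−1)(4−5)(4−7)(4−6) = 3·(−1)·(−3)·(−2) = −18 ≡ 4, so v_1 = 4^{−1} = 3 (mod 11).
  i = 2 (α = 1): (1−4)(1−5)(1−7)(1−6) = (−3)·(−4)·(−6)·(−5) = 360 ≡ 8, so v_2 = 8^{−1} = 7 (mod 11).
  i = 3 (α = 5): (5−4)(5−1)(5−7)(5−6) = 1·4·(−2)·(−1) = 8 ≡ 8, so v_3 = 8^{−1} = 7 (mod 11).
  i = 4 (α = 7): (7−4)(7−1)(7−5)(7−6) = 3·6·2·1 = 36 ≡ 3, so v_4 = 3^{−1} = 4 (mod 11).
  i = 5 (α = 6): (6−4)(6−1)(6−5)(6−7) = 2·5·1·(−1) = −10 ≡ 1, so v_5 = 1^{−1} = 1 (mod 11).
  v = [3, 7, 7, 4, 1].
Step 2: syndromes of r = [4, 6, 1, 6, 9] (all sums mod 11).
  S_0 = Σ v_i r_i = 3·4 + 7·6 + 7·1 + 4·6 + 1·9 = 94 ≡ 6.
  S_1 = Σ v_i α_i r_i = 3·4·4 + 7·1·6 + 7·5·1 + 4·7·6 + 1·6·9 = 347 ≡ 6.
  α_i^2 mod 11 = [5, 1, 3, 5, 3].
  S_2 = Σ v_i α_i^2 r_i = 3·5·4 + 7·1·6 + 7·3·1 + 4·5·6 + 1·3·9 = 270 ≡ 6.
  S = (6, 6, 6) ≠ 0, so r is not a codeword (an error is present).
Step 3: locate the error. For a single error e at position i, S_ℓ = v_i·e·α_i^ℓ, so α_err = S_1/S_0.
  S_0^{−1} = 6^{−1} = 2 (mod 11), so α_err = 6·2 = 12 ≡ 1 = α_2. Error position i = 2.
  Consistency check: S_2/S_1 = 6·2 = 12 ≡ 1 = α_err ✓ (single-error assumption holds).
Step 4: error magnitude e = S_0/v_2 = S_0·∏_{j≠2}(α_2 − α_j) = 6·8 = 48 ≡ 4 (mod 11).
Step 5: correct position 2: c_2 = r_2 − e = 6 − 4 ≡ 2 (mod 11). Hence c = [4, 2, 1, 6, 9].
  Check: interpolating c through the α_i gives m(x) = 5 + 8·x (degree < 2) with m(α_i) = c_i for every i, so c is indeed a codeword.


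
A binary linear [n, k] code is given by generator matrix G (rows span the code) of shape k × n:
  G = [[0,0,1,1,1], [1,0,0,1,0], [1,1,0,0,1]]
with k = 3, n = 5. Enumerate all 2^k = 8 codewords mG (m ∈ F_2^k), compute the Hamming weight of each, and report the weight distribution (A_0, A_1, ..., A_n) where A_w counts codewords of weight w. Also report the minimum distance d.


Weight distribution: A_0 = 1, A_2 = 2, A_3 = 4, A_4 = 1. Minimum distance d = 2.

Enumerate all 2^3 = 8 messages m ∈ F_2^3.
For each, compute codeword c = mG in F_2^5, then tally its weight.
  m = 000 → c = 00000, weight = 0.
  m = 100 → c = 00111, weight = 3.
  m = 010 → c = 10010, weight = 2.
  m = 110 → c = 10101, weight = 3.
  m = 001 → c = 11001, weight = 3.
  m = 101 → c = 11110, weight = 4.
  m = 011 → c = 01011, weight = 3.
  m = 111 → c = 01100, weight = 2.
Tally weights:
  weight 0: 1 codewords.
  weight 2: 2 codewords.
  weight 3: 4 codewords.
  weight 4: 1 codewords.
Minimum distance d = smallest w > 0 with A_w > 0 = 2.
Sanity: Σ A_w = 8 = 2^3 = 8 ✓.


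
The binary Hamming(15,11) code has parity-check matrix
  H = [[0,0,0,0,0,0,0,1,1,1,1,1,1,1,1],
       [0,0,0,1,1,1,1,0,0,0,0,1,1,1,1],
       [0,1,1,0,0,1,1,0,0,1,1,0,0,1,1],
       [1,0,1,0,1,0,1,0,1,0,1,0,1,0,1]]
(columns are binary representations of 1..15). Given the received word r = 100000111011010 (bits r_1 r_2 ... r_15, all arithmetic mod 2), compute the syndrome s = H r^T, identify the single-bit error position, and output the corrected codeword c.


s = (1, 1, 1, 0)^T, error position = 14, corrected codeword c = 100000111011000

Compute s = H r^T mod 2 one row at a time:
  s_1 = 1 + 1 + 0 + 1 + 1 + 0 + 1 + 0 = 5 ≡ 1 (mod 2).
  s_2 = 0 + 0 + 0 + 1 + 1 + 0 + 1 + 0 = 3 ≡ 1 (mod 2).
  s_3 = 0 + 0 + 0 + 1 + 0 + 1 + 1 + 0 = 3 ≡ 1 (mod 2).
  s_4 = 1 + 0 + 0 + 1 + 1 + 1 + 0 + 0 = 4 ≡ 0 (mod 2).
s = (1, 1, 1, 0)^T — this equals column 14 of H (binary 1110), so error is at position 14.
Correct: flip bit 14 of r = 100000111011010 to get c = 100000111011000.
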